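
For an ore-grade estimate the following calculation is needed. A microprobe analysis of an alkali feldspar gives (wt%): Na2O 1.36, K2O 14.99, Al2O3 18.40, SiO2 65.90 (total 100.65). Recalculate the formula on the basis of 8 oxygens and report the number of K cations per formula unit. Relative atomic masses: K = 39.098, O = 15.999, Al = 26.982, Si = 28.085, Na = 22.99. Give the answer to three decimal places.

Na2O: 1.36/61.979 = 0.02194 mol → 0.04388 mol Na, 0.02194 mol O.
K2O: 14.99/94.195 = 0.15914 mol → 0.31828 mol K, 0.15914 mol O.
Al2O3: 18.40/101.961 = 0.18046 mol → 0.36092 mol Al, 0.54138 mol O.
SiO2: 65.90/60.083 = 1.09682 mol → 1.09682 mol Si, 2.19364 mol O.
Total oxygen = 2.91610 mol. Normalization factor = 8/2.91610 = 2.74339.
K per 8 O = 0.31828 × 2.74339 = 0.873.

0.873 K apfu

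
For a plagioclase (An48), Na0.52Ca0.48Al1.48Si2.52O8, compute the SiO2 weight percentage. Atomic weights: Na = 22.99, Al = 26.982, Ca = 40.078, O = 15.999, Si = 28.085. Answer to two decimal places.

Molar mass of Na0.52Ca0.48Al1.48Si2.52O8 = 0.52×22.99 + 0.48×40.078 + 1.48×26.982 + 2.52×28.085 + 8×15.999 = 269.892 g/mol.
Each formula unit contains 2.52 Si, equivalent to 2.52/1 = 2.5200 mol SiO2.
M(SiO2) = 1×28.085 + 2×15.999 = 60.083 g/mol.
Mass of SiO2 per formula unit = 2.5200 × 60.083 = 151.409 g.
SiO2 wt% = 151.409 / 269.892 × 100 = 56.10%.

56.10 wt%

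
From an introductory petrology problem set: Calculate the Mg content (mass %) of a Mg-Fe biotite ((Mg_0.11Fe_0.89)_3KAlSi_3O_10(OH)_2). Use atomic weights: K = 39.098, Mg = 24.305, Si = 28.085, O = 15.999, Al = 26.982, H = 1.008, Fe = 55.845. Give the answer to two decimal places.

1.60 mass %

Molar mass of (Mg_0.11Fe_0.89)_3KAlSi_3O_10(OH)_2: 0.33×24.305 + 2.67×55.845 + 1×39.098 + 1×26.982 + 3×28.085 + 12×15.999 + 2×1.008 = 501.466 g/mol.
Mass of Mg per formula unit: 0.33 × 24.305 = 8.021 g.
Weight fraction Mg = 8.021 / 501.466 = 0.0160.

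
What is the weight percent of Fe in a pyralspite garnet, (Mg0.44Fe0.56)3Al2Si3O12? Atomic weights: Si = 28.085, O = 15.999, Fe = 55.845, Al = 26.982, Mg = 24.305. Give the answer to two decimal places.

20.57 wt%

Formula mass = 1.32·24.305 + 1.68·55.845 + 2·26.982 + 3·28.085 + 12·15.999 = 456.109 g/mol, of which 93.820 g is Fe.
So Fe makes up 93.820/456.109 = 0.2057 of the mass, i.e. 20.57%.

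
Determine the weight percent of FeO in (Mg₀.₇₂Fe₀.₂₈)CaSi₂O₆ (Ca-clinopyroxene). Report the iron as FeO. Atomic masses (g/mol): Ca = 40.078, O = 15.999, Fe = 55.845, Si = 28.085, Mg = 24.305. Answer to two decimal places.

8.93 wt%

Formula mass = 225.378 g/mol.
0.28 Fe → 0.2800 mol FeO per formula unit; M(FeO) = 71.844, so FeO mass = 20.116 g.
20.116/225.378 × 100 = 8.93 wt%.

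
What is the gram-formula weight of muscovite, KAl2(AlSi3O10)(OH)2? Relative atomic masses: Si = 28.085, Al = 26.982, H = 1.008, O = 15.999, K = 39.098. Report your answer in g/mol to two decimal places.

K: 1 × 39.098 = 39.0980
Al: 3 × 26.982 = 80.9460
Si: 3 × 28.085 = 84.2550
O: 12 × 15.999 = 191.9880
H: 2 × 1.008 = 2.0160
Summing the contributions gives the formula mass.

398.30 g/mol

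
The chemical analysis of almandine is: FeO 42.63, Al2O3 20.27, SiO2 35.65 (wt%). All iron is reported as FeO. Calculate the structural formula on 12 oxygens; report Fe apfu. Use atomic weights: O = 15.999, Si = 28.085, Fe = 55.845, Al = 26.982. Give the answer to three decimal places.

FeO: 42.63/71.844 = 0.59337 mol → 0.59337 mol Fe, 0.59337 mol O.
Al2O3: 20.27/101.961 = 0.19880 mol → 0.39760 mol Al, 0.59640 mol O.
SiO2: 35.65/60.083 = 0.59335 mol → 0.59335 mol Si, 1.18670 mol O.
Total oxygen = 2.37647 mol. Normalization factor = 12/2.37647 = 5.04951.
Fe per 12 O = 0.59337 × 5.04951 = 2.996.

2.996 Fe apfu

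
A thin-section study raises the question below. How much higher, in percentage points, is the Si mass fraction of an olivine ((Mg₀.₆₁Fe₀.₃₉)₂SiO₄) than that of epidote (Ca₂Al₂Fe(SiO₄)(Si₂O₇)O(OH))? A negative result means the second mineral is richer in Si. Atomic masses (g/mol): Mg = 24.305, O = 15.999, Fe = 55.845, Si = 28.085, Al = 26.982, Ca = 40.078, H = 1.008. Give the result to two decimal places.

-0.45 percentage points

First mineral: 28.085 g Si in 165.292 g formula = 16.99 wt% Si.
Second mineral: 84.255 g Si in 483.215 g formula = 17.44 wt% Si.
16.99% − 17.44% gives a difference of -0.45 percentage points.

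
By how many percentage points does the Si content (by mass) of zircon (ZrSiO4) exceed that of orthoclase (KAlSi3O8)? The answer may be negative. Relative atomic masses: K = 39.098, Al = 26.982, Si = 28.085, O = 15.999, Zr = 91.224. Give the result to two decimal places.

-14.95 percentage points

Si in ZrSiO4: molar mass 183.305 g/mol; 1×28.085 = 28.085 g → 15.32 wt%.
Si in KAlSi3O8: molar mass 278.327 g/mol; 3×28.085 = 84.255 g → 30.27 wt%.
Difference = 15.32 − 30.27 = -14.95 percentage points.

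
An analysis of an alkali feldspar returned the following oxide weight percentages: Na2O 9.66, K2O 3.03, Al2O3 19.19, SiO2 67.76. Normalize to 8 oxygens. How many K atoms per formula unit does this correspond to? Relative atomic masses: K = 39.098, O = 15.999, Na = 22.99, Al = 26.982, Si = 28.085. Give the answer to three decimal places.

Na2O (M=61.979): mol = 0.15586; Na = 0.31172, O = 0.15586.
K2O (M=94.195): mol = 0.03217; K = 0.06434, O = 0.03217.
Al2O3 (M=101.961): mol = 0.18821; Al = 0.37642, O = 0.56463.
SiO2 (M=60.083): mol = 1.12777; Si = 1.12777, O = 2.25554.
ΣO = 3.00820; factor = 8/ΣO = 2.65940.
K apfu = 0.06434 × 2.65940 = 0.171.

0.171 K apfu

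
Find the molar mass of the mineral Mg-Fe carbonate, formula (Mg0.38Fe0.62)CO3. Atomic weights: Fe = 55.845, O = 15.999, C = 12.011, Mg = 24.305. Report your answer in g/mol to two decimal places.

103.87 g/mol

M = 0.38*24.305 + 0.62*55.845 + 1*12.011 + 3*15.999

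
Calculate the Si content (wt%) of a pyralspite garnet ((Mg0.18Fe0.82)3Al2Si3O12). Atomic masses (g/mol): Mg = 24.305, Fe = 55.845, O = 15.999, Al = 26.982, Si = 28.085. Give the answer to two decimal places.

17.53 wt%

M((Mg0.18Fe0.82)3Al2Si3O12) = 480.710 g/mol.
Si contributes 3 × 28.085 = 84.255 g per mole.
84.255/480.710 = 0.1753 → 17.53%.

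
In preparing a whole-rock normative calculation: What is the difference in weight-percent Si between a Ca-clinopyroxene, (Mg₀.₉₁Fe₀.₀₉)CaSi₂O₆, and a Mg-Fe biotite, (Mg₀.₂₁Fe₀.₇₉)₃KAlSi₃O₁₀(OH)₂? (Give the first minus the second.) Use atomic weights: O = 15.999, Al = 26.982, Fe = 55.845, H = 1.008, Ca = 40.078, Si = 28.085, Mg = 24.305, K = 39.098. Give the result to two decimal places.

First mineral: 56.170 g Si in 219.386 g formula = 25.60 wt% Si.
Second mineral: 84.255 g Si in 492.004 g formula = 17.12 wt% Si.
25.60% − 17.12% gives a difference of 8.48 percentage points.

8.48 percentage points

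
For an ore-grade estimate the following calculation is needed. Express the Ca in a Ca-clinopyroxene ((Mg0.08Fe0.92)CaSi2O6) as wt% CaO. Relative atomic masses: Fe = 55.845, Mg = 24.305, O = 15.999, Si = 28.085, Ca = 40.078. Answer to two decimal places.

22.84 wt%

Formula mass = 245.564 g/mol.
1 Ca → 1.0000 mol CaO per formula unit; M(CaO) = 56.077, so CaO mass = 56.077 g.
56.077/245.564 × 100 = 22.84 wt%.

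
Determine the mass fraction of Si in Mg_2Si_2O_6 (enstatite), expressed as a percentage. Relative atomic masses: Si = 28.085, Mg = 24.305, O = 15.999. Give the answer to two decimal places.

Molar mass of Mg_2Si_2O_6: 2*24.305 + 2*28.085 + 6*15.999 = 200.774 g/mol.
Mass of Si per formula unit: 2 × 28.085 = 56.170 g.
Weight fraction Si = 56.170 / 200.774 = 0.2798.

27.98 weight percent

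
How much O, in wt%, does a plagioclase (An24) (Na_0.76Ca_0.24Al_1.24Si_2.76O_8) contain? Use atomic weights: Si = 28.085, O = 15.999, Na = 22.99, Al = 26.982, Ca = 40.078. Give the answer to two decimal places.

48.11 wt%

Molar mass of Na_0.76Ca_0.24Al_1.24Si_2.76O_8: 0.76×22.99 + 0.24×40.078 + 1.24×26.982 + 2.76×28.085 + 8×15.999 = 266.055 g/mol.
Mass of O per formula unit: 8 × 15.999 = 127.992 g.
Weight fraction O = 127.992 / 266.055 = 0.4811.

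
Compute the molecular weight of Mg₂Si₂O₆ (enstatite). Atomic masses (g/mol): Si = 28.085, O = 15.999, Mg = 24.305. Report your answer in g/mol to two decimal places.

200.77 g/mol

The formula mass is the sum 2·24.305 + 2·28.085 + 6·15.999.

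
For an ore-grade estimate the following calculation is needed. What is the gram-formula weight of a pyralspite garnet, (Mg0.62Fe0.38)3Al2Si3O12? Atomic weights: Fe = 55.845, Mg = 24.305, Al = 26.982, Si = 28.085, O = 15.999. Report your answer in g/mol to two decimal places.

M = 1.86×24.305 + 1.14×55.845 + 2×26.982 + 3×28.085 + 12×15.999

439.08 g/mol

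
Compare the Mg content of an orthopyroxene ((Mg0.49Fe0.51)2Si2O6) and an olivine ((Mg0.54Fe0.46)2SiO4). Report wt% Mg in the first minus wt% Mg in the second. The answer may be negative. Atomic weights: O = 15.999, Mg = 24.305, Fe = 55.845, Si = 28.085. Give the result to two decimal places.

-5.24 percentage points

M((Mg0.49Fe0.51)2Si2O6) = 232.945 g/mol, so wt% Mg = 23.819/232.945 × 100 = 10.23%.
M((Mg0.54Fe0.46)2SiO4) = 169.708 g/mol, so wt% Mg = 26.249/169.708 × 100 = 15.47%.
10.23 − 15.47 = -5.24 pp.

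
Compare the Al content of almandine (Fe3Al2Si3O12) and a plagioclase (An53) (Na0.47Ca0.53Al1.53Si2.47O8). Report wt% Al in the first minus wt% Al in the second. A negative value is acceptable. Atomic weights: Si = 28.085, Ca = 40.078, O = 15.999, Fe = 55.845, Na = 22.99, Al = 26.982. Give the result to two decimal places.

-4.41 percentage points

First mineral: 53.964 g Al in 497.742 g formula = 10.84 wt% Al.
Second mineral: 41.282 g Al in 270.691 g formula = 15.25 wt% Al.
10.84% − 15.25% gives a difference of -4.41 percentage points.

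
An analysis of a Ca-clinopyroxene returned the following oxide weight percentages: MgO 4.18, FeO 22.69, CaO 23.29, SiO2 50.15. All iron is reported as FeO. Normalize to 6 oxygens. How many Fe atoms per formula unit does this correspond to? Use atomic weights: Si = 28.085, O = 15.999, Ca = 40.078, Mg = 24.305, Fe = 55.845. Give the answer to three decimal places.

4.18 wt% MgO ÷ 40.304 g/mol = 0.10371 mol, giving 0.10371 Mg and 0.10371 O.
22.69 wt% FeO ÷ 71.844 g/mol = 0.31582 mol, giving 0.31582 Fe and 0.31582 O.
23.29 wt% CaO ÷ 56.077 g/mol = 0.41532 mol, giving 0.41532 Ca and 0.41532 O.
50.15 wt% SiO2 ÷ 60.083 g/mol = 0.83468 mol, giving 0.83468 Si and 1.66936 O.
Oxygen sums to 2.50421; scaling by 6/2.50421 = 2.39597 puts the formula on 6 O.
Fe: 0.31582 × 2.39597 = 0.757 atoms per formula unit.

0.757 Fe apfu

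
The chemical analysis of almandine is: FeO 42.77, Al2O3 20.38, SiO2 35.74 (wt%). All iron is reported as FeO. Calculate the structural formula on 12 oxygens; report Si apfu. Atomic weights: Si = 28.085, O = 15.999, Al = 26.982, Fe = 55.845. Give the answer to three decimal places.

2.993 Si apfu

42.77 wt% FeO ÷ 71.844 g/mol = 0.59532 mol, giving 0.59532 Fe and 0.59532 O.
20.38 wt% Al2O3 ÷ 101.961 g/mol = 0.19988 mol, giving 0.39976 Al and 0.59964 O.
35.74 wt% SiO2 ÷ 60.083 g/mol = 0.59484 mol, giving 0.59484 Si and 1.18968 O.
Oxygen sums to 2.38464; scaling by 12/2.38464 = 5.03221 puts the formula on 12 O.
Si: 0.59484 × 5.03221 = 2.993 atoms per formula unit.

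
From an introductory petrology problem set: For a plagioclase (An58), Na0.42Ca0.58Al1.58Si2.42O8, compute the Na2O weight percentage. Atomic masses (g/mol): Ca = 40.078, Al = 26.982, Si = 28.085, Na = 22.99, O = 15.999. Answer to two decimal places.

M(Na0.42Ca0.58Al1.58Si2.42O8) = 271.490 g/mol; M(Na2O) = 61.979 g/mol.
Moles Na2O per formula unit = 0.42 Na ÷ 2 = 0.2100.
Na2O fraction = (0.2100 × 61.979) / 271.490 = 13.016/271.490 = 0.0479.

4.79 wt%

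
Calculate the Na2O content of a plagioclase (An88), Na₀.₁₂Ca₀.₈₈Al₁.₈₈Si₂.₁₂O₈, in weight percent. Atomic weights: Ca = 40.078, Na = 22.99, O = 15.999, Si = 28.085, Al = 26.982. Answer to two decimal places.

1.35 wt%

Molar mass of Na₀.₁₂Ca₀.₈₈Al₁.₈₈Si₂.₁₂O₈ = 0.12×22.99 + 0.88×40.078 + 1.88×26.982 + 2.12×28.085 + 8×15.999 = 276.286 g/mol.
Each formula unit contains 0.12 Na, equivalent to 0.12/2 = 0.0600 mol Na2O.
M(Na2O) = 2×22.99 + 1×15.999 = 61.979 g/mol.
Mass of Na2O per formula unit = 0.0600 × 61.979 = 3.719 g.
Na2O wt% = 3.719 / 276.286 × 100 = 1.35%.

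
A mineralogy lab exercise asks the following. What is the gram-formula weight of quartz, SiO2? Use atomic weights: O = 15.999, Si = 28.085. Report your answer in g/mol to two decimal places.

The formula mass is the sum 1×28.085 + 2×15.999.

60.08 g/mol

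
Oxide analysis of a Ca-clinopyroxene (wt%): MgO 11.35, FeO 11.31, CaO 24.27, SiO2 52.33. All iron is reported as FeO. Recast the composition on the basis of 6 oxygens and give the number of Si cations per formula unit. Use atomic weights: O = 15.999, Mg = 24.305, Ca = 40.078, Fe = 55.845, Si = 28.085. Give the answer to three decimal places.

MgO: 11.35/40.304 = 0.28161 mol → 0.28161 mol Mg, 0.28161 mol O.
FeO: 11.31/71.844 = 0.15742 mol → 0.15742 mol Fe, 0.15742 mol O.
CaO: 24.27/56.077 = 0.43280 mol → 0.43280 mol Ca, 0.43280 mol O.
SiO2: 52.33/60.083 = 0.87096 mol → 0.87096 mol Si, 1.74192 mol O.
Total oxygen = 2.61375 mol. Normalization factor = 6/2.61375 = 2.29555.
Si per 6 O = 0.87096 × 2.29555 = 1.999.

1.999 Si apfu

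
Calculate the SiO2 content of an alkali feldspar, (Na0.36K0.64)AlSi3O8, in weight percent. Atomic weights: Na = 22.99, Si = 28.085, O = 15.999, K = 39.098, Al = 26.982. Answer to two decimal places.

Molar mass of (Na0.36K0.64)AlSi3O8 = 0.36·22.99 + 0.64·39.098 + 1·26.982 + 3·28.085 + 8·15.999 = 272.528 g/mol.
Each formula unit contains 3 Si, equivalent to 3/1 = 3.0000 mol SiO2.
M(SiO2) = 1×28.085 + 2×15.999 = 60.083 g/mol.
Mass of SiO2 per formula unit = 3.0000 × 60.083 = 180.249 g.
SiO2 wt% = 180.249 / 272.528 × 100 = 66.14%.

66.14 wt%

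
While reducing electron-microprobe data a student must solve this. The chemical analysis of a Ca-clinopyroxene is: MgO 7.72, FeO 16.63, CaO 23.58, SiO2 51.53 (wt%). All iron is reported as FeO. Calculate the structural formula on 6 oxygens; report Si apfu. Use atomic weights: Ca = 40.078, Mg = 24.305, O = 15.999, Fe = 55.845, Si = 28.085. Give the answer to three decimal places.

MgO: 7.72/40.304 = 0.19154 mol → 0.19154 mol Mg, 0.19154 mol O.
FeO: 16.63/71.844 = 0.23147 mol → 0.23147 mol Fe, 0.23147 mol O.
CaO: 23.58/56.077 = 0.42049 mol → 0.42049 mol Ca, 0.42049 mol O.
SiO2: 51.53/60.083 = 0.85765 mol → 0.85765 mol Si, 1.71530 mol O.
Total oxygen = 2.55880 mol. Normalization factor = 6/2.55880 = 2.34485.
Si per 6 O = 0.85765 × 2.34485 = 2.011.

2.011 Si apfu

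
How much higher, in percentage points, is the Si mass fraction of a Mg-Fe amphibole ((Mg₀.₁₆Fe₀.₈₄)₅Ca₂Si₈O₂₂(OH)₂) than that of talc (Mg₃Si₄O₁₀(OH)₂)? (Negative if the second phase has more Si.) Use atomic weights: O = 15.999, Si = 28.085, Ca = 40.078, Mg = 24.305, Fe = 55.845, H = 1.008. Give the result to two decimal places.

M((Mg₀.₁₆Fe₀.₈₄)₅Ca₂Si₈O₂₂(OH)₂) = 944.821 g/mol, so wt% Si = 224.680/944.821 × 100 = 23.78%.
M(Mg₃Si₄O₁₀(OH)₂) = 379.259 g/mol, so wt% Si = 112.340/379.259 × 100 = 29.62%.
23.78 − 29.62 = -5.84 pp.

-5.84 percentage points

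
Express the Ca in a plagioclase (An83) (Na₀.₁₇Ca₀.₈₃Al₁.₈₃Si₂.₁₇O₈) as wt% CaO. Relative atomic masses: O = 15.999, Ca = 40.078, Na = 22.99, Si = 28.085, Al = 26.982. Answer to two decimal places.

16.90 wt%

Molar mass of Na₀.₁₇Ca₀.₈₃Al₁.₈₃Si₂.₁₇O₈ = 0.17*22.99 + 0.83*40.078 + 1.83*26.982 + 2.17*28.085 + 8*15.999 = 275.487 g/mol.
Each formula unit contains 0.83 Ca, equivalent to 0.83/1 = 0.8300 mol CaO.
M(CaO) = 1×40.078 + 1×15.999 = 56.077 g/mol.
Mass of CaO per formula unit = 0.8300 × 56.077 = 46.544 g.
CaO wt% = 46.544 / 275.487 × 100 = 16.90%.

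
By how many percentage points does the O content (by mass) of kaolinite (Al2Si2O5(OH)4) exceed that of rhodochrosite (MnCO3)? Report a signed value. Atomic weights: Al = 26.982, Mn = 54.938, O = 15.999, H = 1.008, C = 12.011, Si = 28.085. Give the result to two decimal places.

First mineral: 143.991 g O in 258.157 g formula = 55.78 wt% O.
Second mineral: 47.997 g O in 114.946 g formula = 41.76 wt% O.
55.78% − 41.76% gives a difference of 14.02 percentage points.

14.02 percentage points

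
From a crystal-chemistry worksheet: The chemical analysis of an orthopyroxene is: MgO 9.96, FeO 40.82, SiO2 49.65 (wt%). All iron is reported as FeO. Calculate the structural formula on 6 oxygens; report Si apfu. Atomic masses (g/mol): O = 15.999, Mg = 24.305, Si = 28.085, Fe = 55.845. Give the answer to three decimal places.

9.96 wt% MgO ÷ 40.304 g/mol = 0.24712 mol, giving 0.24712 Mg and 0.24712 O.
40.82 wt% FeO ÷ 71.844 g/mol = 0.56818 mol, giving 0.56818 Fe and 0.56818 O.
49.65 wt% SiO2 ÷ 60.083 g/mol = 0.82636 mol, giving 0.82636 Si and 1.65272 O.
Oxygen sums to 2.46802; scaling by 6/2.46802 = 2.43110 puts the formula on 6 O.
Si: 0.82636 × 2.43110 = 2.009 atoms per formula unit.

2.009 Si apfu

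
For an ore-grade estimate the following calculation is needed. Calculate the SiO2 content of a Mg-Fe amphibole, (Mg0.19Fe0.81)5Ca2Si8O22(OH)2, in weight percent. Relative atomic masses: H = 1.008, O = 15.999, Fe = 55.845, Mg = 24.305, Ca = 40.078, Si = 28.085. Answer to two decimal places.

51.13 wt%

Molar mass of (Mg0.19Fe0.81)5Ca2Si8O22(OH)2 = 0.95×24.305 + 4.05×55.845 + 2×40.078 + 8×28.085 + 24×15.999 + 2×1.008 = 940.090 g/mol.
Each formula unit contains 8 Si, equivalent to 8/1 = 8.0000 mol SiO2.
M(SiO2) = 1×28.085 + 2×15.999 = 60.083 g/mol.
Mass of SiO2 per formula unit = 8.0000 × 60.083 = 480.664 g.
SiO2 wt% = 480.664 / 940.090 × 100 = 51.13%.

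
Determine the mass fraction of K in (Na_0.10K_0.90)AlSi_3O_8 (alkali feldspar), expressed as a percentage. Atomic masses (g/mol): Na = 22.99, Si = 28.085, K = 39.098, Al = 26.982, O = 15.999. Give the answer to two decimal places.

12.72 wt%

M((Na_0.10K_0.90)AlSi_3O_8) = 276.716 g/mol.
K contributes 0.90 × 39.098 = 35.188 g per mole.
35.188/276.716 = 0.1272 → 12.72%.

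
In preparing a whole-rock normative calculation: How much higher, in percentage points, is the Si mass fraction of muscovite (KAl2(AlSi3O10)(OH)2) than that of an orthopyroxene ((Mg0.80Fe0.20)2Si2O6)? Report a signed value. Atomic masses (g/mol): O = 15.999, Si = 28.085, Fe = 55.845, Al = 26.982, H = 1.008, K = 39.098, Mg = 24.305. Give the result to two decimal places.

M(KAl2(AlSi3O10)(OH)2) = 398.303 g/mol, so wt% Si = 84.255/398.303 × 100 = 21.15%.
M((Mg0.80Fe0.20)2Si2O6) = 213.390 g/mol, so wt% Si = 56.170/213.390 × 100 = 26.32%.
21.15 − 26.32 = -5.17 pp.

-5.17 percentage points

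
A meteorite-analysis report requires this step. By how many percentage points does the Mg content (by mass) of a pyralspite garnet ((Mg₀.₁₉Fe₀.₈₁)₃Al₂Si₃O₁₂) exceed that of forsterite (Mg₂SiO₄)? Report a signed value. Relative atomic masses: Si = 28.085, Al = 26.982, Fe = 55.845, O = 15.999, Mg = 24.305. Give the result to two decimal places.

-31.66 percentage points

First mineral: 13.854 g Mg in 479.764 g formula = 2.89 wt% Mg.
Second mineral: 48.610 g Mg in 140.691 g formula = 34.55 wt% Mg.
2.89% − 34.55% gives a difference of -31.66 percentage points.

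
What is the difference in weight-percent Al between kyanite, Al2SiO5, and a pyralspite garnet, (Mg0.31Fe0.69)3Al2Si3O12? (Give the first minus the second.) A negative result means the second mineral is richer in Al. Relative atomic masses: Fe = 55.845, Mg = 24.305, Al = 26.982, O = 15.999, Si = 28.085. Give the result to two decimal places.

21.78 percentage points

Al in Al2SiO5: molar mass 162.044 g/mol; 2×26.982 = 53.964 g → 33.30 wt%.
Al in (Mg0.31Fe0.69)3Al2Si3O12: molar mass 468.410 g/mol; 2×26.982 = 53.964 g → 11.52 wt%.
Difference = 33.30 − 11.52 = 21.78 percentage points.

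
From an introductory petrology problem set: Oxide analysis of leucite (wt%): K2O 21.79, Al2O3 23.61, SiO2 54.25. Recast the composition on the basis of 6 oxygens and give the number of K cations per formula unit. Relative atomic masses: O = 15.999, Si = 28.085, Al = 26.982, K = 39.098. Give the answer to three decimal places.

1.016 K apfu

K2O (M=94.195): mol = 0.23133; K = 0.46266, O = 0.23133.
Al2O3 (M=101.961): mol = 0.23156; Al = 0.46312, O = 0.69468.
SiO2 (M=60.083): mol = 0.90292; Si = 0.90292, O = 1.80584.
ΣO = 2.73185; factor = 6/ΣO = 2.19631.
K apfu = 0.46266 × 2.19631 = 1.016.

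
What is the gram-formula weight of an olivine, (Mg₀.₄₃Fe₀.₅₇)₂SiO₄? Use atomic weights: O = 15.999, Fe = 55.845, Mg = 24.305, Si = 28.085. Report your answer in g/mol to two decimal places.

176.65 g/mol

Mg: 0.86 × 24.305 = 20.9023
Fe: 1.14 × 55.845 = 63.6633
Si: 1 × 28.085 = 28.0850
O: 4 × 15.999 = 63.9960
Summing the contributions gives the formula mass.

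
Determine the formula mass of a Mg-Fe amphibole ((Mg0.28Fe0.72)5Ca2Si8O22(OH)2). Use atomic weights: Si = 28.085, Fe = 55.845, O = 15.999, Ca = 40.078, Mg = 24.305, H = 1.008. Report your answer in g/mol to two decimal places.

925.90 g/mol

The formula mass is the sum 1.40*24.305 + 3.60*55.845 + 2*40.078 + 8*28.085 + 24*15.999 + 2*1.008.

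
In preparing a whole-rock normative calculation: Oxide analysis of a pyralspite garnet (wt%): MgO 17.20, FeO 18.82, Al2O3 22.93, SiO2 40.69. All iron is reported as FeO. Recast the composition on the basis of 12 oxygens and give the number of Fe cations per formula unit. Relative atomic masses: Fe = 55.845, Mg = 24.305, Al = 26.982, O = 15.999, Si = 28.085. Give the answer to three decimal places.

17.20 wt% MgO ÷ 40.304 g/mol = 0.42676 mol, giving 0.42676 Mg and 0.42676 O.
18.82 wt% FeO ÷ 71.844 g/mol = 0.26196 mol, giving 0.26196 Fe and 0.26196 O.
22.93 wt% Al2O3 ÷ 101.961 g/mol = 0.22489 mol, giving 0.44978 Al and 0.67467 O.
40.69 wt% SiO2 ÷ 60.083 g/mol = 0.67723 mol, giving 0.67723 Si and 1.35446 O.
Oxygen sums to 2.71785; scaling by 12/2.71785 = 4.41525 puts the formula on 12 O.
Fe: 0.26196 × 4.41525 = 1.157 atoms per formula unit.

1.157 Fe apfu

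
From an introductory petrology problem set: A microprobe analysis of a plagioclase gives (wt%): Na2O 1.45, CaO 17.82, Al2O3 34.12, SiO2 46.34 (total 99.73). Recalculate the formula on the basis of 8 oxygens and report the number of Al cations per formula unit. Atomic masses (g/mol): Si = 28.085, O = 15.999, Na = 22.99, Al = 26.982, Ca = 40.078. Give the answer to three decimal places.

1.854 Al apfu

Na2O (M=61.979): mol = 0.02340; Na = 0.04680, O = 0.02340.
CaO (M=56.077): mol = 0.31778; Ca = 0.31778, O = 0.31778.
Al2O3 (M=101.961): mol = 0.33464; Al = 0.66928, O = 1.00392.
SiO2 (M=60.083): mol = 0.77127; Si = 0.77127, O = 1.54254.
ΣO = 2.88764; factor = 8/ΣO = 2.77043.
Al apfu = 0.66928 × 2.77043 = 1.854.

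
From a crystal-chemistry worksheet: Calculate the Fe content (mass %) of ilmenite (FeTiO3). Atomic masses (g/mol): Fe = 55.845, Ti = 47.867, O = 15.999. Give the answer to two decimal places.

36.81 mass %

Formula mass = 1·55.845 + 1·47.867 + 3·15.999 = 151.709 g/mol, of which 55.845 g is Fe.
So Fe makes up 55.845/151.709 = 0.3681 of the mass, i.e. 36.81%.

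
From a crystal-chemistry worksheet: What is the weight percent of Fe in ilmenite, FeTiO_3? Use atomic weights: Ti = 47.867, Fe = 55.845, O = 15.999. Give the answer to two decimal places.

M(FeTiO_3) = 151.709 g/mol.
Fe contributes 1 × 55.845 = 55.845 g per mole.
55.845/151.709 = 0.3681 → 36.81%.

36.81 weight percent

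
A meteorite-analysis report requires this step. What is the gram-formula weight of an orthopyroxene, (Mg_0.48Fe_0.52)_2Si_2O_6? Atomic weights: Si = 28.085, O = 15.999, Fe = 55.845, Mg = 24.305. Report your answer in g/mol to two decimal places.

The formula mass is the sum 0.96(24.305) + 1.04(55.845) + 2(28.085) + 6(15.999).

233.58 g/mol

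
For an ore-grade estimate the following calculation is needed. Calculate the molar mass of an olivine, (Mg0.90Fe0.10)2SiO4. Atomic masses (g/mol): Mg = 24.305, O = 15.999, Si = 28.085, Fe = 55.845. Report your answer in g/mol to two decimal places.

The formula mass is the sum 1.80(24.305) + 0.20(55.845) + 1(28.085) + 4(15.999).

147.00 g/mol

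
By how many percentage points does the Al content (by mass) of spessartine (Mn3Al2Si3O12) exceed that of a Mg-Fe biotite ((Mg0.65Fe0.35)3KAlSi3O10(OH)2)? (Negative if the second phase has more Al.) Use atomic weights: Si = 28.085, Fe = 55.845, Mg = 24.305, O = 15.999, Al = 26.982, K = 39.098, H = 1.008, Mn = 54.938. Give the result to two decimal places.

Al in Mn3Al2Si3O12: molar mass 495.021 g/mol; 2×26.982 = 53.964 g → 10.90 wt%.
Al in (Mg0.65Fe0.35)3KAlSi3O10(OH)2: molar mass 450.371 g/mol; 1×26.982 = 26.982 g → 5.99 wt%.
Difference = 10.90 − 5.99 = 4.91 percentage points.

4.91 percentage points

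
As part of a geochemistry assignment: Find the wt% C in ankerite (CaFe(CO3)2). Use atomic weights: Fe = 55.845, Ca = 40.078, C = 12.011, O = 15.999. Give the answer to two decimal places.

Molar mass of CaFe(CO3)2: 1×40.078 + 1×55.845 + 2×12.011 + 6×15.999 = 215.939 g/mol.
Mass of C per formula unit: 2 × 12.011 = 24.022 g.
Weight fraction C = 24.022 / 215.939 = 0.1112.

11.12 mass %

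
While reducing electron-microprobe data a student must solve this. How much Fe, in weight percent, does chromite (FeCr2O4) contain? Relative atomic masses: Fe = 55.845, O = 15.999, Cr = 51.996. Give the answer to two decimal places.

24.95 weight percent

M(FeCr2O4) = 223.833 g/mol.
Fe contributes 1 × 55.845 = 55.845 g per mole.
55.845/223.833 = 0.2495 → 24.95%.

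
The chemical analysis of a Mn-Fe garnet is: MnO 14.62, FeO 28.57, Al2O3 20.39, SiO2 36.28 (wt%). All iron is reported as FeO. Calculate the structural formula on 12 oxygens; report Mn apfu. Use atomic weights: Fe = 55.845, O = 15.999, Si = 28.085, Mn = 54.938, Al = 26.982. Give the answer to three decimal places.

1.026 Mn apfu

MnO: 14.62/70.937 = 0.20610 mol → 0.20610 mol Mn, 0.20610 mol O.
FeO: 28.57/71.844 = 0.39767 mol → 0.39767 mol Fe, 0.39767 mol O.
Al2O3: 20.39/101.961 = 0.19998 mol → 0.39996 mol Al, 0.59994 mol O.
SiO2: 36.28/60.083 = 0.60383 mol → 0.60383 mol Si, 1.20766 mol O.
Total oxygen = 2.41137 mol. Normalization factor = 12/2.41137 = 4.97642.
Mn per 12 O = 0.20610 × 4.97642 = 1.026.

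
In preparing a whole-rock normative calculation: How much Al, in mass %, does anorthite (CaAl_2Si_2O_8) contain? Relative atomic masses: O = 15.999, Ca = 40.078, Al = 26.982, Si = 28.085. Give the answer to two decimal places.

19.40 mass %

M(CaAl_2Si_2O_8) = 278.204 g/mol.
Al contributes 2 × 26.982 = 53.964 g per mole.
53.964/278.204 = 0.1940 → 19.40%.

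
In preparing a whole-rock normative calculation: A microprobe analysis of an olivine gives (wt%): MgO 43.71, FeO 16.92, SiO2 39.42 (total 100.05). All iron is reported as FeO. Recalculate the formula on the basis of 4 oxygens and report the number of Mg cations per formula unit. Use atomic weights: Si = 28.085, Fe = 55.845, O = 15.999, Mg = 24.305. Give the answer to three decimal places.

43.71 wt% MgO ÷ 40.304 g/mol = 1.08451 mol, giving 1.08451 Mg and 1.08451 O.
16.92 wt% FeO ÷ 71.844 g/mol = 0.23551 mol, giving 0.23551 Fe and 0.23551 O.
39.42 wt% SiO2 ÷ 60.083 g/mol = 0.65609 mol, giving 0.65609 Si and 1.31218 O.
Oxygen sums to 2.63220; scaling by 4/2.63220 = 1.51964 puts the formula on 4 O.
Mg: 1.08451 × 1.51964 = 1.648 atoms per formula unit.

1.648 Mg apfu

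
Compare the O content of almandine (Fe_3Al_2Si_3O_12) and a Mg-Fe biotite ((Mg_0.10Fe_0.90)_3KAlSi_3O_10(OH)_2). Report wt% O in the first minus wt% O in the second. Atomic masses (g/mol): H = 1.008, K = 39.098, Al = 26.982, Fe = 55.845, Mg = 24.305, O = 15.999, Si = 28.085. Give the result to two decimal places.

M(Fe_3Al_2Si_3O_12) = 497.742 g/mol, so wt% O = 191.988/497.742 × 100 = 38.57%.
M((Mg_0.10Fe_0.90)_3KAlSi_3O_10(OH)_2) = 502.412 g/mol, so wt% O = 191.988/502.412 × 100 = 38.21%.
38.57 − 38.21 = 0.36 pp.

0.36 percentage points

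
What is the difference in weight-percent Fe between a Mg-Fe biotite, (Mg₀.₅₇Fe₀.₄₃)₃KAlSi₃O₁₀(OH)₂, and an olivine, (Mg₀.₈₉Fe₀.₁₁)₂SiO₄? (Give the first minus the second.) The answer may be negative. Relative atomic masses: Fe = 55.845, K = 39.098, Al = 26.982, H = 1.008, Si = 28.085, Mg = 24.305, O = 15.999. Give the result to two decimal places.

Fe in (Mg₀.₅₇Fe₀.₄₃)₃KAlSi₃O₁₀(OH)₂: molar mass 457.941 g/mol; 1.29×55.845 = 72.040 g → 15.73 wt%.
Fe in (Mg₀.₈₉Fe₀.₁₁)₂SiO₄: molar mass 147.630 g/mol; 0.22×55.845 = 12.286 g → 8.32 wt%.
Difference = 15.73 − 8.32 = 7.41 percentage points.

7.41 percentage points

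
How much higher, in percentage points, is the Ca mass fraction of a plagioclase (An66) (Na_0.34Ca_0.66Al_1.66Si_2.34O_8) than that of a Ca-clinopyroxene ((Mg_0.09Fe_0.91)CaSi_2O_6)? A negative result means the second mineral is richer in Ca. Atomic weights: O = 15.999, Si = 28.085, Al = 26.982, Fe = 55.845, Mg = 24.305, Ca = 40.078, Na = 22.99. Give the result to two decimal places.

M(Na_0.34Ca_0.66Al_1.66Si_2.34O_8) = 272.769 g/mol, so wt% Ca = 26.451/272.769 × 100 = 9.70%.
M((Mg_0.09Fe_0.91)CaSi_2O_6) = 245.248 g/mol, so wt% Ca = 40.078/245.248 × 100 = 16.34%.
9.70 − 16.34 = -6.64 pp.

-6.64 percentage points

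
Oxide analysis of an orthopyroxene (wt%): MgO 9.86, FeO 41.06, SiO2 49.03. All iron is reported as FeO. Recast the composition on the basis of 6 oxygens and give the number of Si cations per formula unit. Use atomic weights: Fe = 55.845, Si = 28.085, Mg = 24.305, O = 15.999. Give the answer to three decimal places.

2.000 Si apfu

9.86 wt% MgO ÷ 40.304 g/mol = 0.24464 mol, giving 0.24464 Mg and 0.24464 O.
41.06 wt% FeO ÷ 71.844 g/mol = 0.57152 mol, giving 0.57152 Fe and 0.57152 O.
49.03 wt% SiO2 ÷ 60.083 g/mol = 0.81604 mol, giving 0.81604 Si and 1.63208 O.
Oxygen sums to 2.44824; scaling by 6/2.44824 = 2.45074 puts the formula on 6 O.
Si: 0.81604 × 2.45074 = 2.000 atoms per formula unit.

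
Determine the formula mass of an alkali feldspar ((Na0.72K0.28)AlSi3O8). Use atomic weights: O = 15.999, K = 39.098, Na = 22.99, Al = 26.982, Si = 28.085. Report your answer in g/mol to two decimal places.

Na: 0.72 × 22.99 = 16.5528
K: 0.28 × 39.098 = 10.9474
Al: 1 × 26.982 = 26.9820
Si: 3 × 28.085 = 84.2550
O: 8 × 15.999 = 127.9920
Summing the contributions gives the formula mass.

266.73 g/mol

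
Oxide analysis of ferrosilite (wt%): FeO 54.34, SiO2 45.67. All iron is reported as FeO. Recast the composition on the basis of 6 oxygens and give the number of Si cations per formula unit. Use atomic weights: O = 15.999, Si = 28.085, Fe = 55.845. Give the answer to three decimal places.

2.003 Si apfu

FeO (M=71.844): mol = 0.75636; Fe = 0.75636, O = 0.75636.
SiO2 (M=60.083): mol = 0.76012; Si = 0.76012, O = 1.52024.
ΣO = 2.27660; factor = 6/ΣO = 2.63551.
Si apfu = 0.76012 × 2.63551 = 2.003.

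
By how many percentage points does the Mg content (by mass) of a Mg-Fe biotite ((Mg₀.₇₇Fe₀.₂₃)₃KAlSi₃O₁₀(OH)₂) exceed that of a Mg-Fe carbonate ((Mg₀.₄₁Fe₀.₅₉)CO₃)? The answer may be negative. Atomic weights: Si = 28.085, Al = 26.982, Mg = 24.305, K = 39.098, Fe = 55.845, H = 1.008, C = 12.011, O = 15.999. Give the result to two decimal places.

3.11 percentage points

First mineral: 56.145 g Mg in 439.017 g formula = 12.79 wt% Mg.
Second mineral: 9.965 g Mg in 102.922 g formula = 9.68 wt% Mg.
12.79% − 9.68% gives a difference of 3.11 percentage points.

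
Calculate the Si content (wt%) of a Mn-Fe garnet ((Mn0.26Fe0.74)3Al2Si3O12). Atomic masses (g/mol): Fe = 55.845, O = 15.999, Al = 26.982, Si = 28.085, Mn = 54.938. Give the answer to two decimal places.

M((Mn0.26Fe0.74)3Al2Si3O12) = 497.035 g/mol.
Si contributes 3 × 28.085 = 84.255 g per mole.
84.255/497.035 = 0.1695 → 16.95%.

16.95 wt%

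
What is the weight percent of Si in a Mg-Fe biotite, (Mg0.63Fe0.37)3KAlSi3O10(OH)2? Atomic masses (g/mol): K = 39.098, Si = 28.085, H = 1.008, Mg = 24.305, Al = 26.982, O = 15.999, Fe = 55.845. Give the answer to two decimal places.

18.63 weight percent

Molar mass of (Mg0.63Fe0.37)3KAlSi3O10(OH)2: 1.89·24.305 + 1.11·55.845 + 1·39.098 + 1·26.982 + 3·28.085 + 12·15.999 + 2·1.008 = 452.263 g/mol.
Mass of Si per formula unit: 3 × 28.085 = 84.255 g.
Weight fraction Si = 84.255 / 452.263 = 0.1863.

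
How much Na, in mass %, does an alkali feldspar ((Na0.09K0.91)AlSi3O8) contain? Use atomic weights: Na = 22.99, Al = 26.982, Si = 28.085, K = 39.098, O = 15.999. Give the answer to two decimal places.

Formula mass = 0.09*22.99 + 0.91*39.098 + 1*26.982 + 3*28.085 + 8*15.999 = 276.877 g/mol, of which 2.069 g is Na.
So Na makes up 2.069/276.877 = 0.0075 of the mass, i.e. 0.75%.

0.75 mass %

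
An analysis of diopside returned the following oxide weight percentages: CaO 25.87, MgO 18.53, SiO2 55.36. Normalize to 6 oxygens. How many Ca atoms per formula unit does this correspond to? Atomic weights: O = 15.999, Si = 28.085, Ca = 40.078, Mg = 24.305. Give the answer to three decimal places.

25.87 wt% CaO ÷ 56.077 g/mol = 0.46133 mol, giving 0.46133 Ca and 0.46133 O.
18.53 wt% MgO ÷ 40.304 g/mol = 0.45976 mol, giving 0.45976 Mg and 0.45976 O.
55.36 wt% SiO2 ÷ 60.083 g/mol = 0.92139 mol, giving 0.92139 Si and 1.84278 O.
Oxygen sums to 2.76387; scaling by 6/2.76387 = 2.17087 puts the formula on 6 O.
Ca: 0.46133 × 2.17087 = 1.001 atoms per formula unit.

1.001 Ca apfu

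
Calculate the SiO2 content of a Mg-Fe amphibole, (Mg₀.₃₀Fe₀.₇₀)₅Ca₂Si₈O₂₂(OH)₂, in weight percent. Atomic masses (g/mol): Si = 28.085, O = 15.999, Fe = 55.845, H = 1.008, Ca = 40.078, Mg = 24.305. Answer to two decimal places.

52.09 wt%

Formula mass = 922.743 g/mol.
8 Si → 8.0000 mol SiO2 per formula unit; M(SiO2) = 60.083, so SiO2 mass = 480.664 g.
480.664/922.743 × 100 = 52.09 wt%.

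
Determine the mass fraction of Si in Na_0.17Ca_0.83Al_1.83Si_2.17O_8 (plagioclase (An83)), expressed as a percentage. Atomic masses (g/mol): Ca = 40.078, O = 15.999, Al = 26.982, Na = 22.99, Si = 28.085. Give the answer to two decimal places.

Molar mass of Na_0.17Ca_0.83Al_1.83Si_2.17O_8: 0.17*22.99 + 0.83*40.078 + 1.83*26.982 + 2.17*28.085 + 8*15.999 = 275.487 g/mol.
Mass of Si per formula unit: 2.17 × 28.085 = 60.944 g.
Weight fraction Si = 60.944 / 275.487 = 0.2212.

22.12 weight percent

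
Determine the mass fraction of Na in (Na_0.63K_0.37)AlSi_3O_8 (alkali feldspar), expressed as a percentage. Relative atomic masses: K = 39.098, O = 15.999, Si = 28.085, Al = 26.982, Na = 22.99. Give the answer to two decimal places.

M((Na_0.63K_0.37)AlSi_3O_8) = 268.179 g/mol.
Na contributes 0.63 × 22.99 = 14.484 g per mole.
14.484/268.179 = 0.0540 → 5.40%.

5.40 wt%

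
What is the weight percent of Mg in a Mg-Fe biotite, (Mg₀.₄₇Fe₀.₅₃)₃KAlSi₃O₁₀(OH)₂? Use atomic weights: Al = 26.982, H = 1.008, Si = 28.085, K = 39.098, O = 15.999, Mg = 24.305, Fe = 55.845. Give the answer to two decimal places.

7.33 weight percent

M((Mg₀.₄₇Fe₀.₅₃)₃KAlSi₃O₁₀(OH)₂) = 467.403 g/mol.
Mg contributes 1.41 × 24.305 = 34.270 g per mole.
34.270/467.403 = 0.0733 → 7.33%.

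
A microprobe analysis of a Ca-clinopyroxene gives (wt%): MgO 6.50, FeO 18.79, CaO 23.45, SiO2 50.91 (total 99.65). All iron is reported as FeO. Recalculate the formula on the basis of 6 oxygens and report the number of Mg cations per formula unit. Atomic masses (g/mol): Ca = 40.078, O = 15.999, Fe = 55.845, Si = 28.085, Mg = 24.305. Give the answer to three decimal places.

0.382 Mg apfu

6.50 wt% MgO ÷ 40.304 g/mol = 0.16127 mol, giving 0.16127 Mg and 0.16127 O.
18.79 wt% FeO ÷ 71.844 g/mol = 0.26154 mol, giving 0.26154 Fe and 0.26154 O.
23.45 wt% CaO ÷ 56.077 g/mol = 0.41818 mol, giving 0.41818 Ca and 0.41818 O.
50.91 wt% SiO2 ÷ 60.083 g/mol = 0.84733 mol, giving 0.84733 Si and 1.69466 O.
Oxygen sums to 2.53565; scaling by 6/2.53565 = 2.36626 puts the formula on 6 O.
Mg: 0.16127 × 2.36626 = 0.382 atoms per formula unit.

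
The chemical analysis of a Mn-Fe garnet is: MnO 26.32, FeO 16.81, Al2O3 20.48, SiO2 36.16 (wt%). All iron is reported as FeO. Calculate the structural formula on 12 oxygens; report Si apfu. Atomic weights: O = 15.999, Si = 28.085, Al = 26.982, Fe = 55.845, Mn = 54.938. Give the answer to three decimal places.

2.995 Si apfu

MnO: 26.32/70.937 = 0.37103 mol → 0.37103 mol Mn, 0.37103 mol O.
FeO: 16.81/71.844 = 0.23398 mol → 0.23398 mol Fe, 0.23398 mol O.
Al2O3: 20.48/101.961 = 0.20086 mol → 0.40172 mol Al, 0.60258 mol O.
SiO2: 36.16/60.083 = 0.60183 mol → 0.60183 mol Si, 1.20366 mol O.
Total oxygen = 2.41125 mol. Normalization factor = 12/2.41125 = 4.97667.
Si per 12 O = 0.60183 × 4.97667 = 2.995.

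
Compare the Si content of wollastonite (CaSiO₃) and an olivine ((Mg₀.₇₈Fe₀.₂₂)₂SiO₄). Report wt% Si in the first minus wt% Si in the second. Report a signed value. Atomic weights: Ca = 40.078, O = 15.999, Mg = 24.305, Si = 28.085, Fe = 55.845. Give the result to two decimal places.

6.01 percentage points

M(CaSiO₃) = 116.160 g/mol, so wt% Si = 28.085/116.160 × 100 = 24.18%.
M((Mg₀.₇₈Fe₀.₂₂)₂SiO₄) = 154.569 g/mol, so wt% Si = 28.085/154.569 × 100 = 18.17%.
24.18 − 18.17 = 6.01 pp.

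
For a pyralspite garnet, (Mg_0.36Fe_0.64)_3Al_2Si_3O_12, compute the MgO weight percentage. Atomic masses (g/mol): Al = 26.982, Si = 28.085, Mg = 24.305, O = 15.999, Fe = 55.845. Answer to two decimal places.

9.39 wt%

M((Mg_0.36Fe_0.64)_3Al_2Si_3O_12) = 463.679 g/mol; M(MgO) = 40.304 g/mol.
Moles MgO per formula unit = 1.08 Mg ÷ 1 = 1.0800.
MgO fraction = (1.0800 × 40.304) / 463.679 = 43.528/463.679 = 0.0939.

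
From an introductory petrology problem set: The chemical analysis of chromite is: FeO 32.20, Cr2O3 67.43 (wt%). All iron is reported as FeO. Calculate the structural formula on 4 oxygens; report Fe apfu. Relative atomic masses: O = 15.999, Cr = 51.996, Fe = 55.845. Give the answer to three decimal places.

FeO: 32.20/71.844 = 0.44819 mol → 0.44819 mol Fe, 0.44819 mol O.
Cr2O3: 67.43/151.989 = 0.44365 mol → 0.88730 mol Cr, 1.33095 mol O.
Total oxygen = 1.77914 mol. Normalization factor = 4/1.77914 = 2.24828.
Fe per 4 O = 0.44819 × 2.24828 = 1.008.

1.008 Fe apfu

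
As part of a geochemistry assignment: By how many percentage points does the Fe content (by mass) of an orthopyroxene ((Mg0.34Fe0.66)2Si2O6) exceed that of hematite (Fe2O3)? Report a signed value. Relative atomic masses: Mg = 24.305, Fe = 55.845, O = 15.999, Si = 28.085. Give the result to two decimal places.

First mineral: 73.715 g Fe in 242.407 g formula = 30.41 wt% Fe.
Second mineral: 111.690 g Fe in 159.687 g formula = 69.94 wt% Fe.
30.41% − 69.94% gives a difference of -39.53 percentage points.

-39.53 percentage points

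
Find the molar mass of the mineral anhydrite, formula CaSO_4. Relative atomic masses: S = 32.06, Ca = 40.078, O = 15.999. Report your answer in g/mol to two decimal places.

The formula mass is the sum 1·40.078 + 1·32.06 + 4·15.999.

136.13 g/mol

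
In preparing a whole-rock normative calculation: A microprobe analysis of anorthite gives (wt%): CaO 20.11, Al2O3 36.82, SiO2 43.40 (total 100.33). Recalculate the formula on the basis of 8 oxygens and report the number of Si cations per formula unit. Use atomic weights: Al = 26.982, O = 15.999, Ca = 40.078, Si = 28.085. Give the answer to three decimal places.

2.002 Si apfu

CaO: 20.11/56.077 = 0.35861 mol → 0.35861 mol Ca, 0.35861 mol O.
Al2O3: 36.82/101.961 = 0.36112 mol → 0.72224 mol Al, 1.08336 mol O.
SiO2: 43.40/60.083 = 0.72233 mol → 0.72233 mol Si, 1.44466 mol O.
Total oxygen = 2.88663 mol. Normalization factor = 8/2.88663 = 2.77140.
Si per 8 O = 0.72233 × 2.77140 = 2.002.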